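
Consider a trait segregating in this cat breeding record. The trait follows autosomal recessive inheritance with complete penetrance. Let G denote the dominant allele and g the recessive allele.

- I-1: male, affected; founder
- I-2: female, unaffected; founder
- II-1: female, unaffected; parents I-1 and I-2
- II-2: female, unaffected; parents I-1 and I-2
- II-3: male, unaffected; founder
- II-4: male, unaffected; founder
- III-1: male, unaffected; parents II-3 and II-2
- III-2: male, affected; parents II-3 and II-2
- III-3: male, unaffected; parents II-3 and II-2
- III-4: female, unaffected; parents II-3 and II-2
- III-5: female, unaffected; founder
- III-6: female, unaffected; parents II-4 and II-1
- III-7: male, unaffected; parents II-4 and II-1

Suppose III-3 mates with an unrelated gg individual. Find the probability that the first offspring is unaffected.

II-3 is unaffected so carries G and passed g to III-2 (gg), so II-3 is Gg.
II-2 is unaffected so carries G and received g from I-1 (gg), so II-2 is Gg.
III-3 is an unaffected offspring of II-3 (Gg) × II-2 (Gg), whose cross gives 1/4 GG : 1/2 Gg : 1/4 gg; conditioning on being unaffected, III-3 is GG with probability 1/3, Gg with probability 2/3.
Summing over parental genotype combinations, P(offspring is unaffected) = 1/3·1 + 2/3·1/2 = 2/3.

2/3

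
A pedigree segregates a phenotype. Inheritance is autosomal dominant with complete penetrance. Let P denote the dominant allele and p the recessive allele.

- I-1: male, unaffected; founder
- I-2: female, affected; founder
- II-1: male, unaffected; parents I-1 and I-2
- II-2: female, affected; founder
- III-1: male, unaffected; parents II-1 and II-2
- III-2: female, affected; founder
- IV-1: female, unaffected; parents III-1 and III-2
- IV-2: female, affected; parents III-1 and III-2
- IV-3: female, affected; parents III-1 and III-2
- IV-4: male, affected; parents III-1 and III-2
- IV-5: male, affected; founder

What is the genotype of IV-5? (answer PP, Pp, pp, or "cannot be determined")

IV-5's phenotype allows PP or Pp, and no parent or child forces a single allele at both positions; consistent genotype assignments exist with IV-5 as PP or Pp.

cannot be determined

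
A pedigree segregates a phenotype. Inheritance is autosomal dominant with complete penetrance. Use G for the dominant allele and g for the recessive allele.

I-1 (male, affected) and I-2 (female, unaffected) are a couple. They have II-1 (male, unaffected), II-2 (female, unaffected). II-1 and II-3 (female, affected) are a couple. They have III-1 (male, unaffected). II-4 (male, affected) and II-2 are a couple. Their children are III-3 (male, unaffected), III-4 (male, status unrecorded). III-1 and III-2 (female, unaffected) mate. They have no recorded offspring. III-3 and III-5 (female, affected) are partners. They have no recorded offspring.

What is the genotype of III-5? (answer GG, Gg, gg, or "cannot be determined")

cannot be determined

III-5's phenotype allows GG or Gg, and no parent or child forces a single allele at both positions; consistent genotype assignments exist with III-5 as GG or Gg.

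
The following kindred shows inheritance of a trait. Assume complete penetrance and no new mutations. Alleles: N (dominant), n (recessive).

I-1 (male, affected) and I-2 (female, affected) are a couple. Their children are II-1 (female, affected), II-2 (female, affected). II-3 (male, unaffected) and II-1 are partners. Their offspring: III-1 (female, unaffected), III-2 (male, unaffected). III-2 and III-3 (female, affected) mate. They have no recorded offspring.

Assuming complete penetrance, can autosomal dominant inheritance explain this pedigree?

Yes

A consistent assignment under autosomal dominant exists: I-1 NN, I-2 Nn, II-1 Nn, II-2 NN, II-3 nn, III-1 nn, III-2 nn, III-3 NN.
In this assignment every recorded phenotype matches its genotype and every non-founder's genotype is obtainable from its parents' genotypes, so the pedigree is consistent.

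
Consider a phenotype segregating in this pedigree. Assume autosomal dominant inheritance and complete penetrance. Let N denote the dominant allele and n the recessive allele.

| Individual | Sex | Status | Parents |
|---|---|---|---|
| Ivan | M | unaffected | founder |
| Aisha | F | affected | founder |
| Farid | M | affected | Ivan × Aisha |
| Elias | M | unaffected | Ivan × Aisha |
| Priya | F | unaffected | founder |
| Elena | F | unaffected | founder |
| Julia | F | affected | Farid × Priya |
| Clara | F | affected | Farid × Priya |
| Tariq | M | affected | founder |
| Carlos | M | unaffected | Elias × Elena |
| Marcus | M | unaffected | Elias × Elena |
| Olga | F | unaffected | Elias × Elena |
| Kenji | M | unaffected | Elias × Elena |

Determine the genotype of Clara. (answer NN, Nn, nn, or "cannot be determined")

From phenotype alone, Clara is NN or Nn.
Clara is affected so carries N and received n from Priya (nn), so Clara is Nn.

Nn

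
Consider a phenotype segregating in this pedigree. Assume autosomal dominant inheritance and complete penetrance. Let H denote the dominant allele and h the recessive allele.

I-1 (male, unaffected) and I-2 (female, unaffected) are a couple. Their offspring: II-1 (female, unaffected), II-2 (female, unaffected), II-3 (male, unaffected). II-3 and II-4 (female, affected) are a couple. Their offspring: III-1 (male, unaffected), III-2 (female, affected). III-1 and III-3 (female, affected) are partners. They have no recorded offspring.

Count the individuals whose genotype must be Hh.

2

Obligate heterozygotes: II-4 is affected so carries H and passed h to III-1 (hh), so II-4 is Hh; III-2 is affected so carries H and received h from II-3 (hh), so III-2 is Hh.
Every other individual is either homozygous by phenotype or has at least one consistent homozygous assignment, so the count is 2.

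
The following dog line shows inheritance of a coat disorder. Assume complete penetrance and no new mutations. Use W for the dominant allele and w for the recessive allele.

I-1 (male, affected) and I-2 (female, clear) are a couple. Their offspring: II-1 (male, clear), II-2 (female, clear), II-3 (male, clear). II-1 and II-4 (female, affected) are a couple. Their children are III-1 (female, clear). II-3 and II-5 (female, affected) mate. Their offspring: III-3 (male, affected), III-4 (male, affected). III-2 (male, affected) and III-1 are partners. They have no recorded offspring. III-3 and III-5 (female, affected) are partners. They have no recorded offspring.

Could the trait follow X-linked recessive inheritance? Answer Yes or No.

A consistent assignment under X-linked recessive exists: I-1 X^w Y, I-2 X^W X^W, II-1 X^W Y, II-2 X^W X^w, II-3 X^W Y, II-4 X^w X^w, II-5 X^w X^w, III-1 X^W X^w, III-2 X^w Y, III-3 X^w Y, III-4 X^w Y, III-5 X^w X^w.
In this assignment every recorded phenotype matches its genotype and every non-founder's genotype is obtainable from its parents' genotypes, so the pedigree is consistent.

Yes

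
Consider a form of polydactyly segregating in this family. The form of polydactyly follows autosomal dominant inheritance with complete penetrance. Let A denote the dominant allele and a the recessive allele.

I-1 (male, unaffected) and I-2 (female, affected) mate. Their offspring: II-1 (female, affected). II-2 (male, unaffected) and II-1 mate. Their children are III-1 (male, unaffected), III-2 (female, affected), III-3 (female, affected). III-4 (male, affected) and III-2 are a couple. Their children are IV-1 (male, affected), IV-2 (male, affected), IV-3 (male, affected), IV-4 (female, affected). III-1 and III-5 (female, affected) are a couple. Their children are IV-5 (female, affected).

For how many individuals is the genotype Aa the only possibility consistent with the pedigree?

Obligate heterozygotes: II-1 is affected so carries A and received a from I-1 (aa), so II-1 is Aa; III-2 is affected so carries A and received a from II-2 (aa), so III-2 is Aa; III-3 is affected so carries A and received a from II-2 (aa), so III-3 is Aa; IV-5 is affected so carries A and received a from III-1 (aa), so IV-5 is Aa.
Every other individual is either homozygous by phenotype or has at least one consistent homozygous assignment, so the count is 4.

4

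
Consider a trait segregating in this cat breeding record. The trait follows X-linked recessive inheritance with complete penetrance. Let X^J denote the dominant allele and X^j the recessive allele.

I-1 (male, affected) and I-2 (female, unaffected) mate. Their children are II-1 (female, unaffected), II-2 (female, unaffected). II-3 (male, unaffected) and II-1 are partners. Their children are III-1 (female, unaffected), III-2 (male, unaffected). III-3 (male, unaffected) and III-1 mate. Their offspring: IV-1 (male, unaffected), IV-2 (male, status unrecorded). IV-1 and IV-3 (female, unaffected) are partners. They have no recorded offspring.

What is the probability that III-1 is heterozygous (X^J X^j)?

1/3

II-3 is unaffected, so II-3 is X^J Y.
II-1 is unaffected so carries J and received j from I-1 (X^j Y), so II-1 is X^J X^j.
Their cross gives offspring ratios 1/2 X^J X^J : 1/2 X^J X^j. Conditioning on III-1 being unaffected, P(X^J X^j) = 1/2 / 1 = 1/2 before taking III-1's own offspring into account.
III-3 is unaffected, so III-3 is X^J Y.
Now use III-1's offspring. Probability of each recorded status — unaffected son IV-1: 1/2 if III-1 is X^J X^j, 1 if X^J X^J. (IV-2: equally likely either way, so uninformative.)
Bayes: P(X^J X^j) = 1/2·1/2 / (1/2·1/2 + 1/2·1) = 1/3.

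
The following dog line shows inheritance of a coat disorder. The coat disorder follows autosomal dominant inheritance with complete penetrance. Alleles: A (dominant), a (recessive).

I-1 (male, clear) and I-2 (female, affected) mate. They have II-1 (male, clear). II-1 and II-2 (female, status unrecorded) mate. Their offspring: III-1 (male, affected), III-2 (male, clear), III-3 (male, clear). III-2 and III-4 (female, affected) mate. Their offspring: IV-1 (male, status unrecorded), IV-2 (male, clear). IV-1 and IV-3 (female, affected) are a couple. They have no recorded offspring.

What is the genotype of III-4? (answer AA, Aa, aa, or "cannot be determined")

Aa

From phenotype alone, III-4 is AA or Aa.
III-4 is affected so carries A and passed a to IV-2 (aa), so III-4 is Aa.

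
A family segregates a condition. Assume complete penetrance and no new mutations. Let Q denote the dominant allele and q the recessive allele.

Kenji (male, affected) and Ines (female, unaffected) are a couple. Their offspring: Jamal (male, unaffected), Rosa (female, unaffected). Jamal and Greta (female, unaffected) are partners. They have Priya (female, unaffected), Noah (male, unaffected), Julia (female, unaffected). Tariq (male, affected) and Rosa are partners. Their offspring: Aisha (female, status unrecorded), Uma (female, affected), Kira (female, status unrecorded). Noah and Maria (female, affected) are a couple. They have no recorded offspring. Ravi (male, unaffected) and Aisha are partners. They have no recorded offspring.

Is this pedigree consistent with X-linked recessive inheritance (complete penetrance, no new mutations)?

A consistent assignment under X-linked recessive exists: Kenji X^q Y, Ines X^Q X^Q, Jamal X^Q Y, Rosa X^Q X^q, Greta X^Q X^Q, Tariq X^q Y, Priya X^Q X^Q, Noah X^Q Y, Julia X^Q X^Q, Maria X^q X^q, Aisha X^Q X^q, Uma X^q X^q, Kira X^Q X^q, Ravi X^Q Y.
In this assignment every recorded phenotype matches its genotype and every non-founder's genotype is obtainable from its parents' genotypes, so the pedigree is consistent.

Yes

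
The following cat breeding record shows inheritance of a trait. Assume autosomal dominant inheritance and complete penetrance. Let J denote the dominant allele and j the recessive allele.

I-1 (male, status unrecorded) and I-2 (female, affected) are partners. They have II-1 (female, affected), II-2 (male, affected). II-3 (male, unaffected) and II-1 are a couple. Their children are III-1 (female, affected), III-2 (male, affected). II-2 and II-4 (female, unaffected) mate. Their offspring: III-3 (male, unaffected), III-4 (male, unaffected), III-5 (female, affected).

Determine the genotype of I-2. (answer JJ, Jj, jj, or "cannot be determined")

cannot be determined

I-2's phenotype allows JJ or Jj, and no parent or child forces a single allele at both positions; consistent genotype assignments exist with I-2 as JJ or Jj.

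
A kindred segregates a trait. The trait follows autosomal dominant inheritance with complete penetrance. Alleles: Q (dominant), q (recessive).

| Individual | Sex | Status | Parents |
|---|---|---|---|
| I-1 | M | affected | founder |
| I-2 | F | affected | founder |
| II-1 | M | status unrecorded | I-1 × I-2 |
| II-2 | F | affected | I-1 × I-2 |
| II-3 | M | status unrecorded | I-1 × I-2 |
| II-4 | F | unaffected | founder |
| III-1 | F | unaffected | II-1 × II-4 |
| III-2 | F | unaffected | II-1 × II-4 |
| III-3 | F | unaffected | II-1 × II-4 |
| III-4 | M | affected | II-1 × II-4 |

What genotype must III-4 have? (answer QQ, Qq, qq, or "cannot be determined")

Qq

From phenotype alone, III-4 is QQ or Qq.
III-4 is affected so carries Q and received q from II-4 (qq), so III-4 is Qq.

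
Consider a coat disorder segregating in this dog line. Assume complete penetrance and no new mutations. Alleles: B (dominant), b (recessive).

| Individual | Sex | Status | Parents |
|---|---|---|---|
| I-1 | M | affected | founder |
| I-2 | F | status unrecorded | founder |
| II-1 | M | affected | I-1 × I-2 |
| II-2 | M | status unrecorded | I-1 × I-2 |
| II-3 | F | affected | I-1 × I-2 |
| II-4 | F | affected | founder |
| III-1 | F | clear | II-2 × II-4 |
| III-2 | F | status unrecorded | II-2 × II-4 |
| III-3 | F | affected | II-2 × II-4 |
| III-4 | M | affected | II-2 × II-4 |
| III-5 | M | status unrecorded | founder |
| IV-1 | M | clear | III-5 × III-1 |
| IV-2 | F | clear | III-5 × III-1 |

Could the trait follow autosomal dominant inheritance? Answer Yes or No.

Yes

A consistent assignment under autosomal dominant exists: I-1 BB, I-2 Bb, II-1 BB, II-2 Bb, II-3 BB, II-4 Bb, III-1 bb, III-2 BB, III-3 BB, III-4 BB, III-5 Bb, IV-1 bb, IV-2 bb.
In this assignment every recorded phenotype matches its genotype and every non-founder's genotype is obtainable from its parents' genotypes, so the pedigree is consistent.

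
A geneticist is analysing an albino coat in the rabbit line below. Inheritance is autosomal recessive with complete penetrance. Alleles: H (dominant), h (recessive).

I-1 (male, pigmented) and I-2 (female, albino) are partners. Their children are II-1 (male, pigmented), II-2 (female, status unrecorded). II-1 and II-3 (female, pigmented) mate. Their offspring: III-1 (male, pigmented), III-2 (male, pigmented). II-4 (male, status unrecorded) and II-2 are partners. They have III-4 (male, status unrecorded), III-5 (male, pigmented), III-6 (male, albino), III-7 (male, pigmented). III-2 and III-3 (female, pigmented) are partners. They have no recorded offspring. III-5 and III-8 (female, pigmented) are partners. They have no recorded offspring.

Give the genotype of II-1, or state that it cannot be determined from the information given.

From phenotype alone, II-1 is HH or Hh.
II-1 is pigmented so carries H and received h from I-2 (hh), so II-1 is Hh.

Hh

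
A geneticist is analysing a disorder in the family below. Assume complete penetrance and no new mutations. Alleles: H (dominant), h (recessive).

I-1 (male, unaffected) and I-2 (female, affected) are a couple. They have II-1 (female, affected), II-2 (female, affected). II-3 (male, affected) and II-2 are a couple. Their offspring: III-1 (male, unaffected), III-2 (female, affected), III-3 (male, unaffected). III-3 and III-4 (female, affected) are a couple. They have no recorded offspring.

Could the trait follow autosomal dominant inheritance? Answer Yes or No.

A consistent assignment under autosomal dominant exists: I-1 hh, I-2 HH, II-1 Hh, II-2 Hh, II-3 Hh, III-1 hh, III-2 HH, III-3 hh, III-4 HH.
In this assignment every recorded phenotype matches its genotype and every non-founder's genotype is obtainable from its parents' genotypes, so the pedigree is consistent.

Yes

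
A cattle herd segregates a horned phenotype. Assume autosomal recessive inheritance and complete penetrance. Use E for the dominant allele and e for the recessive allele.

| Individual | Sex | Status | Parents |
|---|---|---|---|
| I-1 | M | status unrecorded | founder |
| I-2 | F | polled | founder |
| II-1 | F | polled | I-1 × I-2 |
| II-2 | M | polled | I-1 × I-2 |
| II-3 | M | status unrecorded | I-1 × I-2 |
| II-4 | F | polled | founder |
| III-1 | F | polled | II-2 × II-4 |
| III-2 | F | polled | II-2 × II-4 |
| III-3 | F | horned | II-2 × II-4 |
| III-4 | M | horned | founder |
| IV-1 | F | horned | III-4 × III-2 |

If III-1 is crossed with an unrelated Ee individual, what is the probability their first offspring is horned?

1/6

II-2 is polled so carries E and passed e to III-3 (ee), so II-2 is Ee.
II-4 is polled so carries E and passed e to III-3 (ee), so II-4 is Ee.
III-1 is a polled offspring of II-2 (Ee) × II-4 (Ee), whose cross gives 1/4 EE : 1/2 Ee : 1/4 ee; conditioning on being polled, III-1 is EE with probability 1/3, Ee with probability 2/3.
Summing over parental genotype combinations, P(offspring is horned) = 2/3·1/4 = 1/6.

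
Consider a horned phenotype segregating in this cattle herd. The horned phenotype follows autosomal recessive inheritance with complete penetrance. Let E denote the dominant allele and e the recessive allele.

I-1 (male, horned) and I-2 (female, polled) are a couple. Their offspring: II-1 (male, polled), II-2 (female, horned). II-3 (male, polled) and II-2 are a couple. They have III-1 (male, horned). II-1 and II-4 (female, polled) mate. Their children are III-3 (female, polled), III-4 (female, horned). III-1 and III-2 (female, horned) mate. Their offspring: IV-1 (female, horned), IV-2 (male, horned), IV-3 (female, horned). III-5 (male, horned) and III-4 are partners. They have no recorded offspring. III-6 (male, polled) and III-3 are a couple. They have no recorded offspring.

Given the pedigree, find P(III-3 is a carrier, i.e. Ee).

2/3

II-1 is polled so carries E and received e from I-1 (ee), so II-1 is Ee.
II-4 is polled so carries E and passed e to III-4 (ee), so II-4 is Ee.
Their cross gives offspring ratios 1/4 EE : 1/2 Ee : 1/4 ee. Conditioning on III-3 being polled, P(Ee) = 1/2 / 3/4 = 2/3.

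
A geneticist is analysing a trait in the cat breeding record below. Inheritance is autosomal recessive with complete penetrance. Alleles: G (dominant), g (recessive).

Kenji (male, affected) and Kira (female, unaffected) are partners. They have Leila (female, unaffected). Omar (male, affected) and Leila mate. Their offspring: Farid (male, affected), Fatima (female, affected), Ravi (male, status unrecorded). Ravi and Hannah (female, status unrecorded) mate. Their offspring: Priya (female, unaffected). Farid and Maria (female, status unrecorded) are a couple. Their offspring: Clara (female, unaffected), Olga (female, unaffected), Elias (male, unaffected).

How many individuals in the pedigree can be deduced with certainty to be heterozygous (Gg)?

Obligate heterozygotes: Leila is unaffected so carries G and received g from Kenji (gg), so Leila is Gg; Clara is unaffected so carries G and received g from Farid (gg), so Clara is Gg; Olga is unaffected so carries G and received g from Farid (gg), so Olga is Gg; Elias is unaffected so carries G and received g from Farid (gg), so Elias is Gg.
Every other individual is either homozygous by phenotype or has at least one consistent homozygous assignment, so the count is 4.

4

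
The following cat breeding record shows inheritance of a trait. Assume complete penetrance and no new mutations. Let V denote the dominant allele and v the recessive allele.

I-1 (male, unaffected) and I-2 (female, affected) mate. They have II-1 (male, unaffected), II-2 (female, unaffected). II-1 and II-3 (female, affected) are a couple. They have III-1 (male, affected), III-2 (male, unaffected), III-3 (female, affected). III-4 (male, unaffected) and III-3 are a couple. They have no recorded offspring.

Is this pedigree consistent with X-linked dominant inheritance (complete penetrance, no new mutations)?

Yes

A consistent assignment under X-linked dominant exists: I-1 X^v Y, I-2 X^V X^v, II-1 X^v Y, II-2 X^v X^v, II-3 X^V X^v, III-1 X^V Y, III-2 X^v Y, III-3 X^V X^v, III-4 X^v Y.
In this assignment every recorded phenotype matches its genotype and every non-founder's genotype is obtainable from its parents' genotypes, so the pedigree is consistent.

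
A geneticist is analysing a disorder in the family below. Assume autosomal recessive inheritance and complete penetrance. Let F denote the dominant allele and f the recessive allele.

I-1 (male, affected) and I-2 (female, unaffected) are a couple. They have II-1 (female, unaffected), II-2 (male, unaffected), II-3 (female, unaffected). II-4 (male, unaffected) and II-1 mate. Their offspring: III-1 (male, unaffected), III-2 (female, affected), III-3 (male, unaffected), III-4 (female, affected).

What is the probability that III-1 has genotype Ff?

II-4 is unaffected so carries F and passed f to III-2 (ff), so II-4 is Ff.
II-1 is unaffected so carries F and received f from I-1 (ff), so II-1 is Ff.
Their cross gives offspring ratios 1/4 FF : 1/2 Ff : 1/4 ff. Conditioning on III-1 being unaffected, P(Ff) = 1/2 / 3/4 = 2/3.

2/3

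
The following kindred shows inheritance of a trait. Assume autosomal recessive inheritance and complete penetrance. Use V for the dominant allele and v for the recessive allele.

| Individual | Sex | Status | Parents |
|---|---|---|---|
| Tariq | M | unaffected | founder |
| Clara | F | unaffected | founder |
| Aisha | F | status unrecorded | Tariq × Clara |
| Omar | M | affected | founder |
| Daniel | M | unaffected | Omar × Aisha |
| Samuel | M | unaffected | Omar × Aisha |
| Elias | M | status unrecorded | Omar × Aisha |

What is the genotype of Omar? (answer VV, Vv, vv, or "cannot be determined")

Omar is affected, so Omar is vv.

vv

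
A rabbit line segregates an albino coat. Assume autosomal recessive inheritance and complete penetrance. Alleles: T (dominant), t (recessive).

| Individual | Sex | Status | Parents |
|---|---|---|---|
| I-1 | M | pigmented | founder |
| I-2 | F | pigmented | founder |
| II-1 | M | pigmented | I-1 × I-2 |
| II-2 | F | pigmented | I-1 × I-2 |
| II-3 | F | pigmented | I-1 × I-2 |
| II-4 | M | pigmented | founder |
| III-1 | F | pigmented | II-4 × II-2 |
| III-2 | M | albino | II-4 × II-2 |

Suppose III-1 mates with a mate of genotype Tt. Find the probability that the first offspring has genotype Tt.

II-4 is pigmented so carries T and passed t to III-2 (tt), so II-4 is Tt.
II-2 is pigmented so carries T and passed t to III-2 (tt), so II-2 is Tt.
III-1 is a pigmented offspring of II-4 (Tt) × II-2 (Tt), whose cross gives 1/4 TT : 1/2 Tt : 1/4 tt; conditioning on being pigmented, III-1 is TT with probability 1/3, Tt with probability 2/3.
Summing over parental genotype combinations, P(offspring has genotype Tt) = 1/3·1/2 + 2/3·1/2 = 1/2.

1/2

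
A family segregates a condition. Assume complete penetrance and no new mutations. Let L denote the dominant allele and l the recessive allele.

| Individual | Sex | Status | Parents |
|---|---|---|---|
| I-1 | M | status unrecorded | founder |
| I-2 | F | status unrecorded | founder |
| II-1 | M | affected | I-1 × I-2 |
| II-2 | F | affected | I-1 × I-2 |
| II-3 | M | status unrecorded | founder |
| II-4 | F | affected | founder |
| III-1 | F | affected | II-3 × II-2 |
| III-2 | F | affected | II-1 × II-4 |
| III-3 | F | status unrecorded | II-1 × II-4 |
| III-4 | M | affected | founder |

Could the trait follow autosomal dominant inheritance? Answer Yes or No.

Yes

A consistent assignment under autosomal dominant exists: I-1 LL, I-2 LL, II-1 LL, II-2 LL, II-3 LL, II-4 LL, III-1 LL, III-2 LL, III-3 LL, III-4 LL.
In this assignment every recorded phenotype matches its genotype and every non-founder's genotype is obtainable from its parents' genotypes, so the pedigree is consistent.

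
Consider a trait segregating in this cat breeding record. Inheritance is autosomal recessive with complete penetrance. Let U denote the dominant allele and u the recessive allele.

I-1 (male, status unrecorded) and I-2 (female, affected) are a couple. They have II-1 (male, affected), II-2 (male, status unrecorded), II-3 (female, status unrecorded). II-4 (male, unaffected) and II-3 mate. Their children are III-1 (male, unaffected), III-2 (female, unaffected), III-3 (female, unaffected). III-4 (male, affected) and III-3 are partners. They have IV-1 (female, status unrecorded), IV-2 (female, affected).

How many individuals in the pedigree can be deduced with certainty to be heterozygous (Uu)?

1

Obligate heterozygotes: III-3 is unaffected so carries U and passed u to IV-2 (uu), so III-3 is Uu.
Every other individual is either homozygous by phenotype or has at least one consistent homozygous assignment, so the count is 1.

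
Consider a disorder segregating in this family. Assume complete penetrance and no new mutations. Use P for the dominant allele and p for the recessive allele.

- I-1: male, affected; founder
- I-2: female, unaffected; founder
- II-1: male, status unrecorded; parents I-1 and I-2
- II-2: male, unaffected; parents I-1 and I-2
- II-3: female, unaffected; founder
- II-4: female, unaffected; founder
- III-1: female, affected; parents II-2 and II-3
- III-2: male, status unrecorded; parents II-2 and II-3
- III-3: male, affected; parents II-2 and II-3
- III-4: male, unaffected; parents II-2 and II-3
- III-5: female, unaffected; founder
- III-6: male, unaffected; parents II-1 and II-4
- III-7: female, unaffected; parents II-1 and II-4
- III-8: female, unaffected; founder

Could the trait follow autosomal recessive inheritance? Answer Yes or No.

A consistent assignment under autosomal recessive exists: I-1 pp, I-2 PP, II-1 Pp, II-2 Pp, II-3 Pp, II-4 PP, III-1 pp, III-2 PP, III-3 pp, III-4 PP, III-5 PP, III-6 PP, III-7 PP, III-8 PP.
In this assignment every recorded phenotype matches its genotype and every non-founder's genotype is obtainable from its parents' genotypes, so the pedigree is consistent.

Yes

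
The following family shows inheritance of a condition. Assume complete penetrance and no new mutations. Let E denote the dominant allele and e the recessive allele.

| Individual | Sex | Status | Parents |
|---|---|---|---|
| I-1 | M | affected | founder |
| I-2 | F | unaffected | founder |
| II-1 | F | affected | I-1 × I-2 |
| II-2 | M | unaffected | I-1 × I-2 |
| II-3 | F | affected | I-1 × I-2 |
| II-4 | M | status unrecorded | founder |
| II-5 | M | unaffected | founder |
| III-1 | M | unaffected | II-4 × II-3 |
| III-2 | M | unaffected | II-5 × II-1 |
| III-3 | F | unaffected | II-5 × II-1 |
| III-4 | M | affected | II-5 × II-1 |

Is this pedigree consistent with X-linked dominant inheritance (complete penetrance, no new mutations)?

Yes

A consistent assignment under X-linked dominant exists: I-1 X^E Y, I-2 X^e X^e, II-1 X^E X^e, II-2 X^e Y, II-3 X^E X^e, II-4 X^E Y, II-5 X^e Y, III-1 X^e Y, III-2 X^e Y, III-3 X^e X^e, III-4 X^E Y.
In this assignment every recorded phenotype matches its genotype and every non-founder's genotype is obtainable from its parents' genotypes, so the pedigree is consistent.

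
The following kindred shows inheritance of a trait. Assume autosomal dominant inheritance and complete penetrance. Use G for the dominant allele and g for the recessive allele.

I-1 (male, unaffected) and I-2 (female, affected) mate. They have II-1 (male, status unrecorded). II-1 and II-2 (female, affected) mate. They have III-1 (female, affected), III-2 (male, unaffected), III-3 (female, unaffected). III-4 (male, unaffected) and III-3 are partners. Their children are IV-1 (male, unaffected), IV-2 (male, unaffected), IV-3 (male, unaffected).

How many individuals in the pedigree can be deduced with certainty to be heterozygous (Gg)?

Obligate heterozygotes: II-2 is affected so carries G and passed g to III-2 (gg), so II-2 is Gg.
Every other individual is either homozygous by phenotype or has at least one consistent homozygous assignment, so the count is 1.

1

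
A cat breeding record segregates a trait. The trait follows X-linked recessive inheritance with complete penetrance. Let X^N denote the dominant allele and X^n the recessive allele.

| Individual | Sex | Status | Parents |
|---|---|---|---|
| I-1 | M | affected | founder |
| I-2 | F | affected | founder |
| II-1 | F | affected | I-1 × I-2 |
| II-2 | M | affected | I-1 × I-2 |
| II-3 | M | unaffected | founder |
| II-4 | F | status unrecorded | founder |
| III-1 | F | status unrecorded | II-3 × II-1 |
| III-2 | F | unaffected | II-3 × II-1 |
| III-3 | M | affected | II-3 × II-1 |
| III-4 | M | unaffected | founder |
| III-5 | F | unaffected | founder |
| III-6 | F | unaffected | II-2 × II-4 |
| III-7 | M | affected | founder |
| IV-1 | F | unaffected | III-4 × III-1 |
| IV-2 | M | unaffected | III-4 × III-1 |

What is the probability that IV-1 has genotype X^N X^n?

III-4 is unaffected, so III-4 is X^N Y.
III-1 received N from II-3 (X^N Y) and received n from II-1 (X^n X^n), so III-1 is X^N X^n.
Their cross gives offspring ratios 1/2 X^N X^N : 1/2 X^N X^n. Conditioning on IV-1 being unaffected, P(X^N X^n) = 1/2 / 1 = 1/2.

1/2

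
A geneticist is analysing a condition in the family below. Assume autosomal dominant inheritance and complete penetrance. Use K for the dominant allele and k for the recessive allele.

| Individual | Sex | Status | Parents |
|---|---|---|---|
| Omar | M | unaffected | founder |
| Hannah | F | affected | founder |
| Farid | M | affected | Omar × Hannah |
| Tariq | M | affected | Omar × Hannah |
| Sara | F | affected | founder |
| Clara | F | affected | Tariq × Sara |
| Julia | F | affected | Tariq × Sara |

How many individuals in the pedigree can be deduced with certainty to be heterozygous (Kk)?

Obligate heterozygotes: Farid is affected so carries K and received k from Omar (kk), so Farid is Kk; Tariq is affected so carries K and received k from Omar (kk), so Tariq is Kk.
Every other individual is either homozygous by phenotype or has at least one consistent homozygous assignment, so the count is 2.

2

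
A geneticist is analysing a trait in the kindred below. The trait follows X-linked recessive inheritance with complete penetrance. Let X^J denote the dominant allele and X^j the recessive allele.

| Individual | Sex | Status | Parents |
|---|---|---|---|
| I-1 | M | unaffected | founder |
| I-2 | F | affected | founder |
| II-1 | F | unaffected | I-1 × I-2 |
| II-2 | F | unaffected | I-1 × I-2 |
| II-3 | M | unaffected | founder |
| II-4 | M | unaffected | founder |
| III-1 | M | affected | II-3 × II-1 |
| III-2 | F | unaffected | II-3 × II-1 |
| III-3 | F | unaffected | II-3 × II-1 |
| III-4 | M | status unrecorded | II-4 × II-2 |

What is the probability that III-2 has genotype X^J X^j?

II-3 is unaffected, so II-3 is X^J Y.
II-1 is unaffected so carries J and received j from I-2 (X^j X^j), so II-1 is X^J X^j.
Their cross gives offspring ratios 1/2 X^J X^J : 1/2 X^J X^j. Conditioning on III-2 being unaffected, P(X^J X^j) = 1/2 / 1 = 1/2.

1/2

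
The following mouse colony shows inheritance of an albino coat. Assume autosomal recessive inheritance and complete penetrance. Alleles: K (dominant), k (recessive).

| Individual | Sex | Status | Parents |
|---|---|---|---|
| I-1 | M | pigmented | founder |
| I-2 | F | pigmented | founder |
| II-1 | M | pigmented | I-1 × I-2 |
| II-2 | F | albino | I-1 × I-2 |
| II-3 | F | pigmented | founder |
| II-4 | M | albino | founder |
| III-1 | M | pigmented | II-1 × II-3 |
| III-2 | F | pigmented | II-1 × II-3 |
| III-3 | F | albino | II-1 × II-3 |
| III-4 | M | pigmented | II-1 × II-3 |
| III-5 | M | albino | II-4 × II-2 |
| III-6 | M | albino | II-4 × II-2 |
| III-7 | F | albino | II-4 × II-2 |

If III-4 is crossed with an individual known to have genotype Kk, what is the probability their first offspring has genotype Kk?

1/2

II-1 is pigmented so carries K and passed k to III-3 (kk), so II-1 is Kk.
II-3 is pigmented so carries K and passed k to III-3 (kk), so II-3 is Kk.
III-4 is a pigmented offspring of II-1 (Kk) × II-3 (Kk), whose cross gives 1/4 KK : 1/2 Kk : 1/4 kk; conditioning on being pigmented, III-4 is KK with probability 1/3, Kk with probability 2/3.
Summing over parental genotype combinations, P(offspring has genotype Kk) = 1/3·1/2 + 2/3·1/2 = 1/2.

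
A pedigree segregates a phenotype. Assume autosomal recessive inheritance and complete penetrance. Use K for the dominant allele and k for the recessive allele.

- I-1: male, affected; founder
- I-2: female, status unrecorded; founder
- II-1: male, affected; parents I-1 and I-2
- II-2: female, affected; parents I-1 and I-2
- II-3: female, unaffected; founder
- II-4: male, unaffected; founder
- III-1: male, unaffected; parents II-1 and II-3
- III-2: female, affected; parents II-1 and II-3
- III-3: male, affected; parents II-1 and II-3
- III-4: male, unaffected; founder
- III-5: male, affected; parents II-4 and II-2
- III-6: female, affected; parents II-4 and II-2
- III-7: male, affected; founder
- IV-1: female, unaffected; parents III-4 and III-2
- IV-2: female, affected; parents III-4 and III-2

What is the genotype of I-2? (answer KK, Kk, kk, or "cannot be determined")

cannot be determined

I-2's phenotype is unrecorded, and no parent or child forces a single allele at both positions; consistent genotype assignments exist with I-2 as Kk or kk.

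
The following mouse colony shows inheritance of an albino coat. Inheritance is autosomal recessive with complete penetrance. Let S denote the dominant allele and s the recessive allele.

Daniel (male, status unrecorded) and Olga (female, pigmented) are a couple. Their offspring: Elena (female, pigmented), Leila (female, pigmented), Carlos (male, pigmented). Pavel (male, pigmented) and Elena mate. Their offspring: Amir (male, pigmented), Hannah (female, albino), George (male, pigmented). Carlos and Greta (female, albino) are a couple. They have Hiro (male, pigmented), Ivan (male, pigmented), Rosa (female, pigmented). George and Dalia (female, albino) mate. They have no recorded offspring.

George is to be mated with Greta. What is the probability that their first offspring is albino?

1/3

Pavel is pigmented so carries S and passed s to Hannah (ss), so Pavel is Ss.
Elena is pigmented so carries S and passed s to Hannah (ss), so Elena is Ss.
George is a pigmented offspring of Pavel (Ss) × Elena (Ss), whose cross gives 1/4 SS : 1/2 Ss : 1/4 ss; conditioning on being pigmented, George is SS with probability 1/3, Ss with probability 2/3.
Greta is albino, so Greta is ss.
Summing over parental genotype combinations, P(offspring is albino) = 2/3·1/2 = 1/3.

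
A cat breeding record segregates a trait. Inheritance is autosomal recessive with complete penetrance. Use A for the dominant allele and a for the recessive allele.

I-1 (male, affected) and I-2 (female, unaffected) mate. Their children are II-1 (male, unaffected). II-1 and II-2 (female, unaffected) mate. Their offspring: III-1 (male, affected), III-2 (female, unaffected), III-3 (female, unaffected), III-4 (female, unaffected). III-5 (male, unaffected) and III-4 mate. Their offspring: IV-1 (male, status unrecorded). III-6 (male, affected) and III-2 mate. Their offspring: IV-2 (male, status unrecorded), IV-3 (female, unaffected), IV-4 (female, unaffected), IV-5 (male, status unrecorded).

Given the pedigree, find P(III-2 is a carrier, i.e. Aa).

1/3

II-1 is unaffected so carries A and received a from I-1 (aa), so II-1 is Aa.
II-2 is unaffected so carries A and passed a to III-1 (aa), so II-2 is Aa.
Their cross gives offspring ratios 1/4 AA : 1/2 Aa : 1/4 aa. Conditioning on III-2 being unaffected, P(Aa) = 1/2 / 3/4 = 2/3 before taking III-2's own offspring into account.
III-6 is affected, so III-6 is aa.
Now use III-2's offspring. Probability of each recorded status — unaffected daughter IV-3: 1/2 if III-2 is Aa, 1 if AA; unaffected daughter IV-4: 1/2 if III-2 is Aa, 1 if AA. (IV-2, IV-5: equally likely either way, so uninformative.)
Bayes: P(Aa) = 2/3·1/4 / (2/3·1/4 + 1/3·1) = 1/3.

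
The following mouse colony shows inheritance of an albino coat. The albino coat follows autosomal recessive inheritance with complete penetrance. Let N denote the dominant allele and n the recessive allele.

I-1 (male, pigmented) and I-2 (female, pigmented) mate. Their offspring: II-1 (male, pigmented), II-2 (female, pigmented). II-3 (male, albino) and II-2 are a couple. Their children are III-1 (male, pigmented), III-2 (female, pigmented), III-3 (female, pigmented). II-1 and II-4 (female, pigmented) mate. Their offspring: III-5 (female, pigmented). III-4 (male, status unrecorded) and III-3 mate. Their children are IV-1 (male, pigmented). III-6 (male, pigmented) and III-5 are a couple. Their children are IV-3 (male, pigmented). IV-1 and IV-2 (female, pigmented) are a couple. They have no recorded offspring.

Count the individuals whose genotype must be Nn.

3

Obligate heterozygotes: III-1 is pigmented so carries N and received n from II-3 (nn), so III-1 is Nn; III-2 is pigmented so carries N and received n from II-3 (nn), so III-2 is Nn; III-3 is pigmented so carries N and received n from II-3 (nn), so III-3 is Nn.
Every other individual is either homozygous by phenotype or has at least one consistent homozygous assignment, so the count is 3.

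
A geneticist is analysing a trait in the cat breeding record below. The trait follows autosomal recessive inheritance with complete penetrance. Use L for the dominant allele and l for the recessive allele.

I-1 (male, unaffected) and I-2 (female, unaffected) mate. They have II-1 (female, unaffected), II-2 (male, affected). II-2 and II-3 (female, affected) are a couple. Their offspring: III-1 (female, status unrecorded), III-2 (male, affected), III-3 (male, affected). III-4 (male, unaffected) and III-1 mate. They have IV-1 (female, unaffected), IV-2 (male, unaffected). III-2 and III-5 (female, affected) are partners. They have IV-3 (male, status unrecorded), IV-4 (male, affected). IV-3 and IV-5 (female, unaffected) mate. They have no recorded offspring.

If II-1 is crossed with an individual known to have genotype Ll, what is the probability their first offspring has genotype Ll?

I-1 is unaffected so carries L and passed l to II-2 (ll), so I-1 is Ll.
I-2 is unaffected so carries L and passed l to II-2 (ll), so I-2 is Ll.
II-1 is an unaffected offspring of I-1 (Ll) × I-2 (Ll), whose cross gives 1/4 LL : 1/2 Ll : 1/4 ll; conditioning on being unaffected, II-1 is LL with probability 1/3, Ll with probability 2/3.
Summing over parental genotype combinations, P(offspring has genotype Ll) = 1/3·1/2 + 2/3·1/2 = 1/2.

1/2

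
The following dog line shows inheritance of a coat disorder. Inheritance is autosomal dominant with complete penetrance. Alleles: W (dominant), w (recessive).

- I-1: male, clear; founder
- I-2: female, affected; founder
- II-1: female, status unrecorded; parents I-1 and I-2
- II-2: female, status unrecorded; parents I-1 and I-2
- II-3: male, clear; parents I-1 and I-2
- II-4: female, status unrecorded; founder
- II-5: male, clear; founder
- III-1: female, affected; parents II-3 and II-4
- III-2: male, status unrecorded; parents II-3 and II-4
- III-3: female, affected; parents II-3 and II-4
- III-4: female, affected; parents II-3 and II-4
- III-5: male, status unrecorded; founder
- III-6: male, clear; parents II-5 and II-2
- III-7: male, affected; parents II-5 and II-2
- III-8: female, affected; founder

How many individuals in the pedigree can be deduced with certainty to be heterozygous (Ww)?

6

Obligate heterozygotes: I-2 is affected so carries W and passed w to II-3 (ww), so I-2 is Ww; II-2 passed W to III-7 (Ww, whose w came from II-5) and received w from I-1 (ww), so II-2 is Ww; III-1 is affected so carries W and received w from II-3 (ww), so III-1 is Ww; III-3 is affected so carries W and received w from II-3 (ww), so III-3 is Ww; III-4 is affected so carries W and received w from II-3 (ww), so III-4 is Ww; III-7 is affected so carries W and received w from II-5 (ww), so III-7 is Ww.
Every other individual is either homozygous by phenotype or has at least one consistent homozygous assignment, so the count is 6.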